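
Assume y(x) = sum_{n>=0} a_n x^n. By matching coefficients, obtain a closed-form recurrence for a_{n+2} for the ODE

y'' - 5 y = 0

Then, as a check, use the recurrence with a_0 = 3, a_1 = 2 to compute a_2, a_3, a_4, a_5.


Substitute y = sum_n a_n x^n into y'' + (const) y = 0.
y''(x) = sum_{n>=0} (n+2)(n+1) a_{n+2} x^n.
The ODE becomes sum_n [(n+2)(n+1) a_{n+2} - 5 a_n] x^n = 0.
Setting each coefficient to zero gives the recurrence:
  (n+2)(n+1) a_{n+2} - 5 a_n = 0,
  a_{n+2} = 5 / ((n+1)(n+2)) a_n.

Check with a_0 = 3, a_1 = 2 (apply the recurrence for n = 0, 1, 2, 3): a_0 = 3, a_1 = 2, a_2 = 15/2, a_3 = 5/3, a_4 = 25/8, a_5 = 5/12.

a_{n+2} = 5/((n+1)(n+2)) * a_n; check: a_0 = 3, a_1 = 2, a_2 = 15/2, a_3 = 5/3, a_4 = 25/8, a_5 = 5/12


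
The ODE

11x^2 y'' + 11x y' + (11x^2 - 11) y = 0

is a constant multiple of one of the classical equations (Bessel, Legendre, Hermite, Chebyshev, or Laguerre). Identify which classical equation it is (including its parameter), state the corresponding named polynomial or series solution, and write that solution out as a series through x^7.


All three coefficients share the factor 11; dividing through by 11 gives  x^2 y'' + x y' + (x^2 - 1) y = 0.
This matches the Bessel equation x^2 y'' + x y' + (x^2 - nu^2) y = 0 with nu^2 = 1, so nu = 1; the solution bounded at x = 0 is J_1(x).
Frobenius at x = 0: indicial roots ±nu; for r = nu the recurrence k(k + 2nu) c_k = -c_{k-2} gives the standard series J_nu(x) = sum_{k>=0} (-1)^k / (k! (k+nu)!) (x/2)^(2k+nu). Evaluate the first 4 terms:
  k = 0: (-1)^0 / (0! * 1! * 2^1) x^1 = 1/(1*1*2) x^1 = (1/2) x^1
  k = 1: (-1)^1 / (1! * 2! * 2^3) x^3 = -1/(1*2*8) x^3 = (-1/16) x^3
  k = 2: (-1)^2 / (2! * 3! * 2^5) x^5 = 1/(2*6*32) x^5 = (1/384) x^5
  k = 3: (-1)^3 / (3! * 4! * 2^7) x^7 = -1/(6*24*128) x^7 = (-1/18432) x^7
Hence J_1(x) = -x^7/18432 + x^5/384 - x^3/16 + x/2 + ....

J_1(x); series = -x^7/18432 + x^5/384 - x^3/16 + x/2


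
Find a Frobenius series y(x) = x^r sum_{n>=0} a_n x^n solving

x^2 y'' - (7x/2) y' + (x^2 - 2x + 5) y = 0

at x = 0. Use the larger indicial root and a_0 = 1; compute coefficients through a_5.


Write in Frobenius form y'' + (p(x)/x) y' + (q(x)/x^2) y = 0:
  p(x) = -7/2,  q(x) = x^2 - 2x + 5.
Indicial equation: r(r-1) + (-7/2) r + (5) = 0 -> roots r_1 = 5/2, r_2 = 2.
Take r = r_1 = 5/2. Let y(x) = x^r sum_{n>=0} a_n x^n with a_0 = 1.
Substitute y = x^r sum a_n x^n and match x^{r+n}. The recurrence is
  D(n) a_n - 2 a_{n-1} + 1 a_{n-2} = 0,  where D(n) = (r+n)(r+n-1) + (-7/2)(r+n) + (5).
  a_n = [2 a_{n-1} - 1 a_{n-2}] / D(n).
Since the indicial polynomial factors as (r - r_1)(r - r_2), D(n) = (r_1 + n - r_1)(r_1 + n - r_2) = n(n + 1/2).
Evaluating step by step (a_0 = 1):
  n = 1: D(1) = 1(1 + 1/2) = 3/2; numerator = 2(1) = 2; a_1 = (2)/(3/2) = 4/3
  n = 2: D(2) = 2(2 + 1/2) = 5; numerator = 2(4/3) - 1(1) = 5/3; a_2 = (5/3)/(5) = 1/3
  n = 3: D(3) = 3(3 + 1/2) = 21/2; numerator = 2(1/3) - 1(4/3) = -2/3; a_3 = (-2/3)/(21/2) = -4/63
  n = 4: D(4) = 4(4 + 1/2) = 18; numerator = 2(-4/63) - 1(1/3) = -29/63; a_4 = (-29/63)/(18) = -29/1134
  n = 5: D(5) = 5(5 + 1/2) = 55/2; numerator = 2(-29/1134) - 1(-4/63) = 1/81; a_5 = (1/81)/(55/2) = 2/4455

r = 5/2; a_0 = 1; a_1 = 4/3; a_2 = 1/3; a_3 = -4/63; a_4 = -29/1134; a_5 = 2/4455


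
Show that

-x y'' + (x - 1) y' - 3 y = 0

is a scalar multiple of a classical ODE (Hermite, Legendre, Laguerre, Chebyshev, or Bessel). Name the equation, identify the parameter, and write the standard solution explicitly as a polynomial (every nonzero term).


All three coefficients share the factor -1; dividing through by -1 gives  x y'' + (1 - x) y' + 3 y = 0.
This matches the Laguerre equation x y'' + (1 - x) y' + n y = 0 with n = 3; the polynomial solution is L_3(x).
With y = sum_k a_k x^k, matching x^k gives (k+1)k a_{k+1} + (k+1) a_{k+1} - k a_k + n a_k = 0, i.e. (k+1)^2 a_{k+1} = (k - n) a_k = (k - 3) a_k. The right side vanishes at k = 3, so the series terminates at degree 3.
Standard normalization L_n(0) = 1 gives a_0 = 1. Work upward with a_{k+1} = (k - 3) a_k / (k+1)^2:
  a_1 = (0 - 3)(1) / 1^2 = -3/1 = -3
  a_2 = (1 - 3)(-3) / 2^2 = 6/4 = 3/2
  a_3 = (2 - 3)(3/2) / 3^2 = (-3/2)/9 = -1/6
Hence L_3(x) = -x^3/6 + 3 x^2/2 - 3 x + 1.

L_3(x); series = -x^3/6 + 3 x^2/2 - 3 x + 1


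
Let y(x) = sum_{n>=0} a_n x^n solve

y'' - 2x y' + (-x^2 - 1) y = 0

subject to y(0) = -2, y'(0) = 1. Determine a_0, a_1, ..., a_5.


Ansatz: y(x) = sum_{n>=0} a_n x^n, so y'(x) = sum_{n>=1} n a_n x^(n-1) and y''(x) = sum_{n>=2} n(n-1) a_n x^(n-2).
Substitute into P(x) y'' + Q(x) y' + R(x) y = 0 with P(x) = 1, Q(x) = -2x, R(x) = -x^2 - 1, and match powers of x.
Initial conditions: a_0 = -2, a_1 = 1.
Setting the coefficient of each power of x to zero and solving order by order (substituting the coefficients already found):
  x^0: 2 a_2 - a_0 = 0  ->  2 a_2 = a_0 = -2  ->  a_2 = -1
  x^1: 6 a_3 - 3 a_1 = 0  ->  6 a_3 = 3 a_1 = 3  ->  a_3 = 1/2
  x^2: 12 a_4 - 5 a_2 - a_0 = 0  ->  12 a_4 = 5 a_2 + a_0 = -7  ->  a_4 = -7/12
  x^3: 20 a_5 - 7 a_3 - a_1 = 0  ->  20 a_5 = 7 a_3 + a_1 = 9/2  ->  a_5 = 9/40
Truncated series: y(x) = -2 + x - x^2 + (1/2) x^3 - (7/12) x^4 + (9/40) x^5 + O(x^6).

a_0 = -2; a_1 = 1; a_2 = -1; a_3 = 1/2; a_4 = -7/12; a_5 = 9/40


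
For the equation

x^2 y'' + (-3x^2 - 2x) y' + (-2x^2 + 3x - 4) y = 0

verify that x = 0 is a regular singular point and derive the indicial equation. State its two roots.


Divide by x^2 to reach normal form y'' + P_1(x) y' + P_2(x) y = 0 with P_1(x) = -3 - 2/x and P_2(x) = -2 + 3/x - 4/x^2.
x = 0 is a singular point because the y'-coefficient -3 - 2/x has a pole at x = 0 and the y-coefficient -2 + 3/x - 4/x^2 has a pole at x = 0.
It is a regular singular point because x P_1(x) = p(x) = -3x - 2 and x^2 P_2(x) = q(x) = -2x^2 + 3x - 4 are polynomials, hence analytic at x = 0.
p(0) = -2,  q(0) = -4.
Indicial equation: r(r-1) + p(0) r + q(0) = 0, i.e. r^2 + (p(0) - 1) r + q(0) = 0, i.e. r^2 - 3 r - 4 = 0.
Discriminant: (-3)^2 - 4(-4) = 25, so r = (3 ± 5)/2.
Solving: r_1 = 4, r_2 = -1.

indicial: r^2 - 3 r - 4 = 0; roots r_1 = 4, r_2 = -1


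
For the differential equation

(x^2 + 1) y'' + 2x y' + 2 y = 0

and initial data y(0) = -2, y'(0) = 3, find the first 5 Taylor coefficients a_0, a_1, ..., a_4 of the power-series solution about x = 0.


Ansatz: y(x) = sum_{n>=0} a_n x^n, so y'(x) = sum_{n>=1} n a_n x^(n-1) and y''(x) = sum_{n>=2} n(n-1) a_n x^(n-2).
Substitute into P(x) y'' + Q(x) y' + R(x) y = 0 with P(x) = x^2 + 1, Q(x) = 2x, R(x) = 2, and match powers of x.
Initial conditions: a_0 = -2, a_1 = 3.
Setting the coefficient of each power of x to zero and solving order by order (substituting the coefficients already found):
  x^0: 2 a_2 + 2 a_0 = 0  ->  2 a_2 = -2 a_0 = 4  ->  a_2 = 2
  x^1: 6 a_3 + 4 a_1 = 0  ->  6 a_3 = -4 a_1 = -12  ->  a_3 = -2
  x^2: 12 a_4 + 8 a_2 = 0  ->  12 a_4 = -8 a_2 = -16  ->  a_4 = -4/3
Truncated series: y(x) = -2 + 3 x + 2 x^2 - 2 x^3 - (4/3) x^4 + O(x^5).

a_0 = -2; a_1 = 3; a_2 = 2; a_3 = -2; a_4 = -4/3


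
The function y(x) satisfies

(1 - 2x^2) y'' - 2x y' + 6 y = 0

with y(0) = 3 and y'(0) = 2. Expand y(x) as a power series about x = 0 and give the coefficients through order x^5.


Ansatz: y(x) = sum_{n>=0} a_n x^n, so y'(x) = sum_{n>=1} n a_n x^(n-1) and y''(x) = sum_{n>=2} n(n-1) a_n x^(n-2).
Substitute into P(x) y'' + Q(x) y' + R(x) y = 0 with P(x) = 1 - 2x^2, Q(x) = -2x, R(x) = 6, and match powers of x.
Initial conditions: a_0 = 3, a_1 = 2.
Setting the coefficient of each power of x to zero and solving order by order (substituting the coefficients already found):
  x^0: 2 a_2 + 6 a_0 = 0  ->  2 a_2 = -6 a_0 = -18  ->  a_2 = -9
  x^1: 6 a_3 + 4 a_1 = 0  ->  6 a_3 = -4 a_1 = -8  ->  a_3 = -4/3
  x^2: 12 a_4 - 2 a_2 = 0  ->  12 a_4 = 2 a_2 = -18  ->  a_4 = -3/2
  x^3: 20 a_5 - 12 a_3 = 0  ->  20 a_5 = 12 a_3 = -16  ->  a_5 = -4/5
Truncated series: y(x) = 3 + 2 x - 9 x^2 - (4/3) x^3 - (3/2) x^4 - (4/5) x^5 + O(x^6).

a_0 = 3; a_1 = 2; a_2 = -9; a_3 = -4/3; a_4 = -3/2; a_5 = -4/5


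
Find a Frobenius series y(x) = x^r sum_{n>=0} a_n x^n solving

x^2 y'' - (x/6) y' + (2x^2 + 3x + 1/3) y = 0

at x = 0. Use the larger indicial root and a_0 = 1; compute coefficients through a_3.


Write in Frobenius form y'' + (p(x)/x) y' + (q(x)/x^2) y = 0:
  p(x) = -1/6,  q(x) = 2x^2 + 3x + 1/3.
Indicial equation: r(r-1) + (-1/6) r + (1/3) = 0 -> roots r_1 = 2/3, r_2 = 1/2.
Take r = r_1 = 2/3. Let y(x) = x^r sum_{n>=0} a_n x^n with a_0 = 1.
Substitute y = x^r sum a_n x^n and match x^{r+n}. The recurrence is
  D(n) a_n + 3 a_{n-1} + 2 a_{n-2} = 0,  where D(n) = (r+n)(r+n-1) + (-1/6)(r+n) + (1/3).
  a_n = [-3 a_{n-1} - 2 a_{n-2}] / D(n).
Since the indicial polynomial factors as (r - r_1)(r - r_2), D(n) = (r_1 + n - r_1)(r_1 + n - r_2) = n(n + 1/6).
Evaluating step by step (a_0 = 1):
  n = 1: D(1) = 1(1 + 1/6) = 7/6; numerator = -3(1) = -3; a_1 = (-3)/(7/6) = -18/7
  n = 2: D(2) = 2(2 + 1/6) = 13/3; numerator = -3(-18/7) - 2(1) = 40/7; a_2 = (40/7)/(13/3) = 120/91
  n = 3: D(3) = 3(3 + 1/6) = 19/2; numerator = -3(120/91) - 2(-18/7) = 108/91; a_3 = (108/91)/(19/2) = 216/1729

r = 2/3; a_0 = 1; a_1 = -18/7; a_2 = 120/91; a_3 = 216/1729


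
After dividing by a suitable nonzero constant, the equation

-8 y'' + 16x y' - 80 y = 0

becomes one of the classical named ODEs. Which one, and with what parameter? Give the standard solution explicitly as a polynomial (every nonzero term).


All three coefficients share the factor -8; dividing through by -8 gives  y'' - 2x y' + 10 y = 0.
This matches the Hermite equation y'' - 2x y' + 2n y = 0 with 2n = 10, so n = 5; the polynomial solution is H_5(x).
With y = sum_k a_k x^k, matching x^k gives (k+2)(k+1) a_{k+2} = 2(k - n) a_k = 2(k - 5) a_k. The right side vanishes at k = 5, so the series with the parity of 5 terminates at degree 5.
Standard normalization: leading coefficient of H_n is 2^n, so a_5 = 2^5 = 32. Work downward with a_k = (k+1)(k+2) a_{k+2} / (2(k - n)):
  a_3 = (4)(5)(32) / (2(3 - 5)) = 640/(-4) = -160
  a_1 = (2)(3)(-160) / (2(1 - 5)) = -960/(-8) = 120
Hence H_5(x) = 32 x^5 - 160 x^3 + 120 x.

H_5(x); series = 32 x^5 - 160 x^3 + 120 x


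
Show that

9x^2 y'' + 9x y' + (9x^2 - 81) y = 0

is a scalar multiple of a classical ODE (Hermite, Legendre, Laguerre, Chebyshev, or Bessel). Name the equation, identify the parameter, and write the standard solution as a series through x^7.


All three coefficients share the factor 9; dividing through by 9 gives  x^2 y'' + x y' + (x^2 - 9) y = 0.
This matches the Bessel equation x^2 y'' + x y' + (x^2 - nu^2) y = 0 with nu^2 = 9, so nu = 3; the solution bounded at x = 0 is J_3(x).
Frobenius at x = 0: indicial roots ±nu; for r = nu the recurrence k(k + 2nu) c_k = -c_{k-2} gives the standard series J_nu(x) = sum_{k>=0} (-1)^k / (k! (k+nu)!) (x/2)^(2k+nu). Evaluate the first 3 terms:
  k = 0: (-1)^0 / (0! * 3! * 2^3) x^3 = 1/(1*6*8) x^3 = (1/48) x^3
  k = 1: (-1)^1 / (1! * 4! * 2^5) x^5 = -1/(1*24*32) x^5 = (-1/768) x^5
  k = 2: (-1)^2 / (2! * 5! * 2^7) x^7 = 1/(2*120*128) x^7 = (1/30720) x^7
Hence J_3(x) = x^7/30720 - x^5/768 + x^3/48 + ....

J_3(x); series = x^7/30720 - x^5/768 + x^3/48


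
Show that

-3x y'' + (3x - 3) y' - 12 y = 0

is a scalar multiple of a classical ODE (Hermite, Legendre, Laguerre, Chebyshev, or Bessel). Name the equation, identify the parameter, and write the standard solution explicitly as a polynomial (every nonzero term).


All three coefficients share the factor -3; dividing through by -3 gives  x y'' + (1 - x) y' + 4 y = 0.
This matches the Laguerre equation x y'' + (1 - x) y' + n y = 0 with n = 4; the polynomial solution is L_4(x).
With y = sum_k a_k x^k, matching x^k gives (k+1)k a_{k+1} + (k+1) a_{k+1} - k a_k + n a_k = 0, i.e. (k+1)^2 a_{k+1} = (k - n) a_k = (k - 4) a_k. The right side vanishes at k = 4, so the series terminates at degree 4.
Standard normalization L_n(0) = 1 gives a_0 = 1. Work upward with a_{k+1} = (k - 4) a_k / (k+1)^2:
  a_1 = (0 - 4)(1) / 1^2 = -4/1 = -4
  a_2 = (1 - 4)(-4) / 2^2 = 12/4 = 3
  a_3 = (2 - 4)(3) / 3^2 = -6/9 = -2/3
  a_4 = (3 - 4)(-2/3) / 4^2 = (2/3)/16 = 1/24
Hence L_4(x) = x^4/24 - 2 x^3/3 + 3 x^2 - 4 x + 1.

L_4(x); series = x^4/24 - 2 x^3/3 + 3 x^2 - 4 x + 1


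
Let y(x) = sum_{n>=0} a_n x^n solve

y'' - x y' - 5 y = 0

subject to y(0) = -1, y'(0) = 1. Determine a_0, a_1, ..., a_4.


Ansatz: y(x) = sum_{n>=0} a_n x^n, so y'(x) = sum_{n>=1} n a_n x^(n-1) and y''(x) = sum_{n>=2} n(n-1) a_n x^(n-2).
Substitute into P(x) y'' + Q(x) y' + R(x) y = 0 with P(x) = 1, Q(x) = -x, R(x) = -5, and match powers of x.
Initial conditions: a_0 = -1, a_1 = 1.
Setting the coefficient of each power of x to zero and solving order by order (substituting the coefficients already found):
  x^0: 2 a_2 - 5 a_0 = 0  ->  2 a_2 = 5 a_0 = -5  ->  a_2 = -5/2
  x^1: 6 a_3 - 6 a_1 = 0  ->  6 a_3 = 6 a_1 = 6  ->  a_3 = 1
  x^2: 12 a_4 - 7 a_2 = 0  ->  12 a_4 = 7 a_2 = -35/2  ->  a_4 = -35/24
Truncated series: y(x) = -1 + x - (5/2) x^2 + x^3 - (35/24) x^4 + O(x^5).

a_0 = -1; a_1 = 1; a_2 = -5/2; a_3 = 1; a_4 = -35/24


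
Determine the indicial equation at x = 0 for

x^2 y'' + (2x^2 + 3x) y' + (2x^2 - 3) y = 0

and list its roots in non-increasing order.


Divide by x^2 to reach normal form y'' + P_1(x) y' + P_2(x) y = 0 with P_1(x) = 2 + 3/x and P_2(x) = 2 - 3/x^2.
x = 0 is a singular point because the y'-coefficient 2 + 3/x has a pole at x = 0 and the y-coefficient 2 - 3/x^2 has a pole at x = 0.
It is a regular singular point because x P_1(x) = p(x) = 2x + 3 and x^2 P_2(x) = q(x) = 2x^2 - 3 are polynomials, hence analytic at x = 0.
p(0) = 3,  q(0) = -3.
Indicial equation: r(r-1) + p(0) r + q(0) = 0, i.e. r^2 + (p(0) - 1) r + q(0) = 0, i.e. r^2 + 2 r - 3 = 0.
Discriminant: (2)^2 - 4(-3) = 16, so r = (-2 ± 4)/2.
Solving: r_1 = 1, r_2 = -3.

indicial: r^2 + 2 r - 3 = 0; roots r_1 = 1, r_2 = -3


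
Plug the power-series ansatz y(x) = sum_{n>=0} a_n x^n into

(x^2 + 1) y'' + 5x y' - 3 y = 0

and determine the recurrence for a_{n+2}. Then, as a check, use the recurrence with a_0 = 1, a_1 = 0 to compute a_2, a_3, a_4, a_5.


Substitute y = sum_n a_n x^n.
(1 + 1 x^2) y'' contributes (n+2)(n+1) a_{n+2} + n(n-1) a_n at x^n.
5 x y'(x) contributes 5 n a_n at x^n.
-3 y(x) contributes -3 a_n at x^n.
Matching x^n: (n+2)(n+1) a_{n+2} + (n(n-1) + 5 n - 3) a_n = 0.
Thus a_{n+2} = (-n(n-1) - 5 n + 3) / ((n+1)(n+2)) * a_n.

Check with a_0 = 1, a_1 = 0 (apply the recurrence for n = 0, 1, 2, 3): a_0 = 1, a_1 = 0, a_2 = 3/2, a_3 = 0, a_4 = -9/8, a_5 = 0.

a_(n+2) = (-n(n-1) - 5 n + 3) / ((n+1)(n+2)) * a_n; check: a_0 = 1, a_1 = 0, a_2 = 3/2, a_3 = 0, a_4 = -9/8, a_5 = 0


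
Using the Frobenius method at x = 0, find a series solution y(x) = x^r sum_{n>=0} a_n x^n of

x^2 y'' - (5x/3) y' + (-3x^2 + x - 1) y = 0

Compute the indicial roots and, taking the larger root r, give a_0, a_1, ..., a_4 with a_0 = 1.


Write in Frobenius form y'' + (p(x)/x) y' + (q(x)/x^2) y = 0:
  p(x) = -5/3,  q(x) = -3x^2 + x - 1.
Indicial equation: r(r-1) + (-5/3) r + (-1) = 0 -> roots r_1 = 3, r_2 = -1/3.
Take r = r_1 = 3. Let y(x) = x^r sum_{n>=0} a_n x^n with a_0 = 1.
Substitute y = x^r sum a_n x^n and match x^{r+n}. The recurrence is
  D(n) a_n + 1 a_{n-1} - 3 a_{n-2} = 0,  where D(n) = (r+n)(r+n-1) + (-5/3)(r+n) + (-1).
  a_n = [-1 a_{n-1} + 3 a_{n-2}] / D(n).
Since the indicial polynomial factors as (r - r_1)(r - r_2), D(n) = (r_1 + n - r_1)(r_1 + n - r_2) = n(n + 10/3).
Evaluating step by step (a_0 = 1):
  n = 1: D(1) = 1(1 + 10/3) = 13/3; numerator = -1(1) = -1; a_1 = (-1)/(13/3) = -3/13
  n = 2: D(2) = 2(2 + 10/3) = 32/3; numerator = -1(-3/13) + 3(1) = 42/13; a_2 = (42/13)/(32/3) = 63/208
  n = 3: D(3) = 3(3 + 10/3) = 19; numerator = -1(63/208) + 3(-3/13) = -207/208; a_3 = (-207/208)/(19) = -207/3952
  n = 4: D(4) = 4(4 + 10/3) = 88/3; numerator = -1(-207/3952) + 3(63/208) = 1899/1976; a_4 = (1899/1976)/(88/3) = 5697/173888

r = 3; a_0 = 1; a_1 = -3/13; a_2 = 63/208; a_3 = -207/3952; a_4 = 5697/173888


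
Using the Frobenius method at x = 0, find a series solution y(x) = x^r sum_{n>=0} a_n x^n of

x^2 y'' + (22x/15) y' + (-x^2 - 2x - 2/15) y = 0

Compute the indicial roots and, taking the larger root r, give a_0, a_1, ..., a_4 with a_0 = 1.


Write in Frobenius form y'' + (p(x)/x) y' + (q(x)/x^2) y = 0:
  p(x) = 22/15,  q(x) = -x^2 - 2x - 2/15.
Indicial equation: r(r-1) + (22/15) r + (-2/15) = 0 -> roots r_1 = 1/5, r_2 = -2/3.
Take r = r_1 = 1/5. Let y(x) = x^r sum_{n>=0} a_n x^n with a_0 = 1.
Substitute y = x^r sum a_n x^n and match x^{r+n}. The recurrence is
  D(n) a_n - 2 a_{n-1} - 1 a_{n-2} = 0,  where D(n) = (r+n)(r+n-1) + (22/15)(r+n) + (-2/15).
  a_n = [2 a_{n-1} + 1 a_{n-2}] / D(n).
Since the indicial polynomial factors as (r - r_1)(r - r_2), D(n) = (r_1 + n - r_1)(r_1 + n - r_2) = n(n + 13/15).
Evaluating step by step (a_0 = 1):
  n = 1: D(1) = 1(1 + 13/15) = 28/15; numerator = 2(1) = 2; a_1 = (2)/(28/15) = 15/14
  n = 2: D(2) = 2(2 + 13/15) = 86/15; numerator = 2(15/14) + 1(1) = 22/7; a_2 = (22/7)/(86/15) = 165/301
  n = 3: D(3) = 3(3 + 13/15) = 58/5; numerator = 2(165/301) + 1(15/14) = 1305/602; a_3 = (1305/602)/(58/5) = 225/1204
  n = 4: D(4) = 4(4 + 13/15) = 292/15; numerator = 2(225/1204) + 1(165/301) = 555/602; a_4 = (555/602)/(292/15) = 8325/175784

r = 1/5; a_0 = 1; a_1 = 15/14; a_2 = 165/301; a_3 = 225/1204; a_4 = 8325/175784


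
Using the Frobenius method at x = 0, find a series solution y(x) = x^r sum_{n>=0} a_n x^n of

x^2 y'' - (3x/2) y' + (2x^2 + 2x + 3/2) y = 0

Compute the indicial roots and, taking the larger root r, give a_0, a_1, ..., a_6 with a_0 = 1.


Write in Frobenius form y'' + (p(x)/x) y' + (q(x)/x^2) y = 0:
  p(x) = -3/2,  q(x) = 2x^2 + 2x + 3/2.
Indicial equation: r(r-1) + (-3/2) r + (3/2) = 0 -> roots r_1 = 3/2, r_2 = 1.
Take r = r_1 = 3/2. Let y(x) = x^r sum_{n>=0} a_n x^n with a_0 = 1.
Substitute y = x^r sum a_n x^n and match x^{r+n}. The recurrence is
  D(n) a_n + 2 a_{n-1} + 2 a_{n-2} = 0,  where D(n) = (r+n)(r+n-1) + (-3/2)(r+n) + (3/2).
  a_n = [-2 a_{n-1} - 2 a_{n-2}] / D(n).
Since the indicial polynomial factors as (r - r_1)(r - r_2), D(n) = (r_1 + n - r_1)(r_1 + n - r_2) = n(n + 1/2).
Evaluating step by step (a_0 = 1):
  n = 1: D(1) = 1(1 + 1/2) = 3/2; numerator = -2(1) = -2; a_1 = (-2)/(3/2) = -4/3
  n = 2: D(2) = 2(2 + 1/2) = 5; numerator = -2(-4/3) - 2(1) = 2/3; a_2 = (2/3)/(5) = 2/15
  n = 3: D(3) = 3(3 + 1/2) = 21/2; numerator = -2(2/15) - 2(-4/3) = 12/5; a_3 = (12/5)/(21/2) = 8/35
  n = 4: D(4) = 4(4 + 1/2) = 18; numerator = -2(8/35) - 2(2/15) = -76/105; a_4 = (-76/105)/(18) = -38/945
  n = 5: D(5) = 5(5 + 1/2) = 55/2; numerator = -2(-38/945) - 2(8/35) = -356/945; a_5 = (-356/945)/(55/2) = -712/51975
  n = 6: D(6) = 6(6 + 1/2) = 39; numerator = -2(-712/51975) - 2(-38/945) = 1868/17325; a_6 = (1868/17325)/(39) = 1868/675675

r = 3/2; a_0 = 1; a_1 = -4/3; a_2 = 2/15; a_3 = 8/35; a_4 = -38/945; a_5 = -712/51975; a_6 = 1868/675675


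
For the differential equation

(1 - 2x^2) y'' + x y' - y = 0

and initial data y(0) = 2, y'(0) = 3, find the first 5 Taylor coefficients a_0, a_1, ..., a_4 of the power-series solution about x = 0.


Ansatz: y(x) = sum_{n>=0} a_n x^n, so y'(x) = sum_{n>=1} n a_n x^(n-1) and y''(x) = sum_{n>=2} n(n-1) a_n x^(n-2).
Substitute into P(x) y'' + Q(x) y' + R(x) y = 0 with P(x) = 1 - 2x^2, Q(x) = x, R(x) = -1, and match powers of x.
Initial conditions: a_0 = 2, a_1 = 3.
Setting the coefficient of each power of x to zero and solving order by order (substituting the coefficients already found):
  x^0: 2 a_2 - a_0 = 0  ->  2 a_2 = a_0 = 2  ->  a_2 = 1
  x^1: 6 a_3 = 0  ->  a_3 = 0
  x^2: 12 a_4 - 3 a_2 = 0  ->  12 a_4 = 3 a_2 = 3  ->  a_4 = 1/4
Truncated series: y(x) = 2 + 3 x + x^2 + (1/4) x^4 + O(x^5).

a_0 = 2; a_1 = 3; a_2 = 1; a_3 = 0; a_4 = 1/4


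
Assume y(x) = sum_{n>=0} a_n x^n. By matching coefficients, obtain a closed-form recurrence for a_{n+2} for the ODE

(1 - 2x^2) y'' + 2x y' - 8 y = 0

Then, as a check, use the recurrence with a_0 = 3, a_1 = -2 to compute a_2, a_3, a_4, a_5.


Substitute y = sum_n a_n x^n.
(1 - 2 x^2) y'' contributes (n+2)(n+1) a_{n+2} - 2 n(n-1) a_n at x^n.
2 x y'(x) contributes 2 n a_n at x^n.
-8 y(x) contributes -8 a_n at x^n.
Matching x^n: (n+2)(n+1) a_{n+2} + (-2 n(n-1) + 2 n - 8) a_n = 0.
Thus a_{n+2} = (2 n(n-1) - 2 n + 8) / ((n+1)(n+2)) * a_n.

Check with a_0 = 3, a_1 = -2 (apply the recurrence for n = 0, 1, 2, 3): a_0 = 3, a_1 = -2, a_2 = 12, a_3 = -2, a_4 = 8, a_5 = -7/5.

a_(n+2) = (2 n(n-1) - 2 n + 8) / ((n+1)(n+2)) * a_n; check: a_0 = 3, a_1 = -2, a_2 = 12, a_3 = -2, a_4 = 8, a_5 = -7/5


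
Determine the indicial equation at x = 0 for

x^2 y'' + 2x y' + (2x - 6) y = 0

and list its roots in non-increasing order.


Divide by x^2 to reach normal form y'' + P_1(x) y' + P_2(x) y = 0 with P_1(x) = 2/x and P_2(x) = 2/x - 6/x^2.
x = 0 is a singular point because the y'-coefficient 2/x has a pole at x = 0 and the y-coefficient 2/x - 6/x^2 has a pole at x = 0.
It is a regular singular point because x P_1(x) = p(x) = 2 and x^2 P_2(x) = q(x) = 2x - 6 are polynomials, hence analytic at x = 0.
p(0) = 2,  q(0) = -6.
Indicial equation: r(r-1) + p(0) r + q(0) = 0, i.e. r^2 + (p(0) - 1) r + q(0) = 0, i.e. r^2 + 1 r - 6 = 0.
Discriminant: (1)^2 - 4(-6) = 25, so r = (-1 ± 5)/2.
Solving: r_1 = 2, r_2 = -3.

indicial: r^2 + 1 r - 6 = 0; roots r_1 = 2, r_2 = -3


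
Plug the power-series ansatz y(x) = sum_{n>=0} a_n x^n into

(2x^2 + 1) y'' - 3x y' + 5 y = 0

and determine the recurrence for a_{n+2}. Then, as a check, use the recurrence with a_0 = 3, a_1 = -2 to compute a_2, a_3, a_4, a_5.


Substitute y = sum_n a_n x^n.
(1 + 2 x^2) y'' contributes (n+2)(n+1) a_{n+2} + 2 n(n-1) a_n at x^n.
-3 x y'(x) contributes -3 n a_n at x^n.
5 y(x) contributes 5 a_n at x^n.
Matching x^n: (n+2)(n+1) a_{n+2} + (2 n(n-1) - 3 n + 5) a_n = 0.
Thus a_{n+2} = (-2 n(n-1) + 3 n - 5) / ((n+1)(n+2)) * a_n.

Check with a_0 = 3, a_1 = -2 (apply the recurrence for n = 0, 1, 2, 3): a_0 = 3, a_1 = -2, a_2 = -15/2, a_3 = 2/3, a_4 = 15/8, a_5 = -4/15.

a_(n+2) = (-2 n(n-1) + 3 n - 5) / ((n+1)(n+2)) * a_n; check: a_0 = 3, a_1 = -2, a_2 = -15/2, a_3 = 2/3, a_4 = 15/8, a_5 = -4/15


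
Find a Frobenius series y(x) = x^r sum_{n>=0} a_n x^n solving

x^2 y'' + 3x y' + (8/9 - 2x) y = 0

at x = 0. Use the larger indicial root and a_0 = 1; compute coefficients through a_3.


Write in Frobenius form y'' + (p(x)/x) y' + (q(x)/x^2) y = 0:
  p(x) = 3,  q(x) = 8/9 - 2x.
Indicial equation: r(r-1) + (3) r + (8/9) = 0 -> roots r_1 = -2/3, r_2 = -4/3.
Take r = r_1 = -2/3. Let y(x) = x^r sum_{n>=0} a_n x^n with a_0 = 1.
Substitute y = x^r sum a_n x^n and match x^{r+n}. The recurrence is
  D(n) a_n - 2 a_{n-1} = 0,  where D(n) = (r+n)(r+n-1) + (3)(r+n) + (8/9).
  a_n = 2 / D(n) * a_{n-1}.
Since the indicial polynomial factors as (r - r_1)(r - r_2), D(n) = (r_1 + n - r_1)(r_1 + n - r_2) = n(n + 2/3).
Evaluating step by step (a_0 = 1):
  n = 1: D(1) = 1(1 + 2/3) = 5/3; numerator = 2(1) = 2; a_1 = (2)/(5/3) = 6/5
  n = 2: D(2) = 2(2 + 2/3) = 16/3; numerator = 2(6/5) = 12/5; a_2 = (12/5)/(16/3) = 9/20
  n = 3: D(3) = 3(3 + 2/3) = 11; numerator = 2(9/20) = 9/10; a_3 = (9/10)/(11) = 9/110

r = -2/3; a_0 = 1; a_1 = 6/5; a_2 = 9/20; a_3 = 9/110


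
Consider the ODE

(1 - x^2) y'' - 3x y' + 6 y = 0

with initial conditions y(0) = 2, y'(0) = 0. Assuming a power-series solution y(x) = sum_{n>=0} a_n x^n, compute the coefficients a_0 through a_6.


Ansatz: y(x) = sum_{n>=0} a_n x^n, so y'(x) = sum_{n>=1} n a_n x^(n-1) and y''(x) = sum_{n>=2} n(n-1) a_n x^(n-2).
Substitute into P(x) y'' + Q(x) y' + R(x) y = 0 with P(x) = 1 - x^2, Q(x) = -3x, R(x) = 6, and match powers of x.
Initial conditions: a_0 = 2, a_1 = 0.
Setting the coefficient of each power of x to zero and solving order by order (substituting the coefficients already found):
  x^0: 2 a_2 + 6 a_0 = 0  ->  2 a_2 = -6 a_0 = -12  ->  a_2 = -6
  x^1: 6 a_3 + 3 a_1 = 0  ->  6 a_3 = -3 a_1 = 0  ->  a_3 = 0
  x^2: 12 a_4 - 2 a_2 = 0  ->  12 a_4 = 2 a_2 = -12  ->  a_4 = -1
  x^3: 20 a_5 - 9 a_3 = 0  ->  20 a_5 = 9 a_3 = 0  ->  a_5 = 0
  x^4: 30 a_6 - 18 a_4 = 0  ->  30 a_6 = 18 a_4 = -18  ->  a_6 = -3/5
Truncated series: y(x) = 2 - 6 x^2 - x^4 - (3/5) x^6 + O(x^7).

a_0 = 2; a_1 = 0; a_2 = -6; a_3 = 0; a_4 = -1; a_5 = 0; a_6 = -3/5


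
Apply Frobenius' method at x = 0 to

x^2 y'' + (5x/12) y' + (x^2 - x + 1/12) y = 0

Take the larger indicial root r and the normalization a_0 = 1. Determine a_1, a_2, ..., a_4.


Write in Frobenius form y'' + (p(x)/x) y' + (q(x)/x^2) y = 0:
  p(x) = 5/12,  q(x) = x^2 - x + 1/12.
Indicial equation: r(r-1) + (5/12) r + (1/12) = 0 -> roots r_1 = 1/3, r_2 = 1/4.
Take r = r_1 = 1/3. Let y(x) = x^r sum_{n>=0} a_n x^n with a_0 = 1.
Substitute y = x^r sum a_n x^n and match x^{r+n}. The recurrence is
  D(n) a_n - 1 a_{n-1} + 1 a_{n-2} = 0,  where D(n) = (r+n)(r+n-1) + (5/12)(r+n) + (1/12).
  a_n = [1 a_{n-1} - 1 a_{n-2}] / D(n).
Since the indicial polynomial factors as (r - r_1)(r - r_2), D(n) = (r_1 + n - r_1)(r_1 + n - r_2) = n(n + 1/12).
Evaluating step by step (a_0 = 1):
  n = 1: D(1) = 1(1 + 1/12) = 13/12; numerator = 1(1) = 1; a_1 = (1)/(13/12) = 12/13
  n = 2: D(2) = 2(2 + 1/12) = 25/6; numerator = 1(12/13) - 1(1) = -1/13; a_2 = (-1/13)/(25/6) = -6/325
  n = 3: D(3) = 3(3 + 1/12) = 37/4; numerator = 1(-6/325) - 1(12/13) = -306/325; a_3 = (-306/325)/(37/4) = -1224/12025
  n = 4: D(4) = 4(4 + 1/12) = 49/3; numerator = 1(-1224/12025) - 1(-6/325) = -1002/12025; a_4 = (-1002/12025)/(49/3) = -3006/589225

r = 1/3; a_0 = 1; a_1 = 12/13; a_2 = -6/325; a_3 = -1224/12025; a_4 = -3006/589225


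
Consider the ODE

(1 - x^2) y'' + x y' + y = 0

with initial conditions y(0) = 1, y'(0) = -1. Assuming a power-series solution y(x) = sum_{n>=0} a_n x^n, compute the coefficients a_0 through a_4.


Ansatz: y(x) = sum_{n>=0} a_n x^n, so y'(x) = sum_{n>=1} n a_n x^(n-1) and y''(x) = sum_{n>=2} n(n-1) a_n x^(n-2).
Substitute into P(x) y'' + Q(x) y' + R(x) y = 0 with P(x) = 1 - x^2, Q(x) = x, R(x) = 1, and match powers of x.
Initial conditions: a_0 = 1, a_1 = -1.
Setting the coefficient of each power of x to zero and solving order by order (substituting the coefficients already found):
  x^0: 2 a_2 + a_0 = 0  ->  2 a_2 = -a_0 = -1  ->  a_2 = -1/2
  x^1: 6 a_3 + 2 a_1 = 0  ->  6 a_3 = -2 a_1 = 2  ->  a_3 = 1/3
  x^2: 12 a_4 + a_2 = 0  ->  12 a_4 = -a_2 = 1/2  ->  a_4 = 1/24
Truncated series: y(x) = 1 - x - (1/2) x^2 + (1/3) x^3 + (1/24) x^4 + O(x^5).

a_0 = 1; a_1 = -1; a_2 = -1/2; a_3 = 1/3; a_4 = 1/24


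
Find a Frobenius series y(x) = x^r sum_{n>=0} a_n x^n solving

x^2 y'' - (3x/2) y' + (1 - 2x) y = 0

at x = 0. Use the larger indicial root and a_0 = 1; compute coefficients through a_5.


Write in Frobenius form y'' + (p(x)/x) y' + (q(x)/x^2) y = 0:
  p(x) = -3/2,  q(x) = 1 - 2x.
Indicial equation: r(r-1) + (-3/2) r + (1) = 0 -> roots r_1 = 2, r_2 = 1/2.
Take r = r_1 = 2. Let y(x) = x^r sum_{n>=0} a_n x^n with a_0 = 1.
Substitute y = x^r sum a_n x^n and match x^{r+n}. The recurrence is
  D(n) a_n - 2 a_{n-1} = 0,  where D(n) = (r+n)(r+n-1) + (-3/2)(r+n) + (1).
  a_n = 2 / D(n) * a_{n-1}.
Since the indicial polynomial factors as (r - r_1)(r - r_2), D(n) = (r_1 + n - r_1)(r_1 + n - r_2) = n(n + 3/2).
Evaluating step by step (a_0 = 1):
  n = 1: D(1) = 1(1 + 3/2) = 5/2; numerator = 2(1) = 2; a_1 = (2)/(5/2) = 4/5
  n = 2: D(2) = 2(2 + 3/2) = 7; numerator = 2(4/5) = 8/5; a_2 = (8/5)/(7) = 8/35
  n = 3: D(3) = 3(3 + 3/2) = 27/2; numerator = 2(8/35) = 16/35; a_3 = (16/35)/(27/2) = 32/945
  n = 4: D(4) = 4(4 + 3/2) = 22; numerator = 2(32/945) = 64/945; a_4 = (64/945)/(22) = 32/10395
  n = 5: D(5) = 5(5 + 3/2) = 65/2; numerator = 2(32/10395) = 64/10395; a_5 = (64/10395)/(65/2) = 128/675675

r = 2; a_0 = 1; a_1 = 4/5; a_2 = 8/35; a_3 = 32/945; a_4 = 32/10395; a_5 = 128/675675


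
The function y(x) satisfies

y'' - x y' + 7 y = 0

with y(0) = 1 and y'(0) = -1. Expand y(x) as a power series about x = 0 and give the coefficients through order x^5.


Ansatz: y(x) = sum_{n>=0} a_n x^n, so y'(x) = sum_{n>=1} n a_n x^(n-1) and y''(x) = sum_{n>=2} n(n-1) a_n x^(n-2).
Substitute into P(x) y'' + Q(x) y' + R(x) y = 0 with P(x) = 1, Q(x) = -x, R(x) = 7, and match powers of x.
Initial conditions: a_0 = 1, a_1 = -1.
Setting the coefficient of each power of x to zero and solving order by order (substituting the coefficients already found):
  x^0: 2 a_2 + 7 a_0 = 0  ->  2 a_2 = -7 a_0 = -7  ->  a_2 = -7/2
  x^1: 6 a_3 + 6 a_1 = 0  ->  6 a_3 = -6 a_1 = 6  ->  a_3 = 1
  x^2: 12 a_4 + 5 a_2 = 0  ->  12 a_4 = -5 a_2 = 35/2  ->  a_4 = 35/24
  x^3: 20 a_5 + 4 a_3 = 0  ->  20 a_5 = -4 a_3 = -4  ->  a_5 = -1/5
Truncated series: y(x) = 1 - x - (7/2) x^2 + x^3 + (35/24) x^4 - (1/5) x^5 + O(x^6).

a_0 = 1; a_1 = -1; a_2 = -7/2; a_3 = 1; a_4 = 35/24; a_5 = -1/5


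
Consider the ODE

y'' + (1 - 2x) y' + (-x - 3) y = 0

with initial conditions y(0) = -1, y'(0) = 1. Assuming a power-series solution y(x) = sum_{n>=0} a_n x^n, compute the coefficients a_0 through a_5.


Ansatz: y(x) = sum_{n>=0} a_n x^n, so y'(x) = sum_{n>=1} n a_n x^(n-1) and y''(x) = sum_{n>=2} n(n-1) a_n x^(n-2).
Substitute into P(x) y'' + Q(x) y' + R(x) y = 0 with P(x) = 1, Q(x) = 1 - 2x, R(x) = -x - 3, and match powers of x.
Initial conditions: a_0 = -1, a_1 = 1.
Setting the coefficient of each power of x to zero and solving order by order (substituting the coefficients already found):
  x^0: 2 a_2 + a_1 - 3 a_0 = 0  ->  2 a_2 = -a_1 + 3 a_0 = -4  ->  a_2 = -2
  x^1: 6 a_3 + 2 a_2 - 5 a_1 - a_0 = 0  ->  6 a_3 = -2 a_2 + 5 a_1 + a_0 = 8  ->  a_3 = 4/3
  x^2: 12 a_4 + 3 a_3 - 7 a_2 - a_1 = 0  ->  12 a_4 = -3 a_3 + 7 a_2 + a_1 = -17  ->  a_4 = -17/12
  x^3: 20 a_5 + 4 a_4 - 9 a_3 - a_2 = 0  ->  20 a_5 = -4 a_4 + 9 a_3 + a_2 = 47/3  ->  a_5 = 47/60
Truncated series: y(x) = -1 + x - 2 x^2 + (4/3) x^3 - (17/12) x^4 + (47/60) x^5 + O(x^6).

a_0 = -1; a_1 = 1; a_2 = -2; a_3 = 4/3; a_4 = -17/12; a_5 = 47/60


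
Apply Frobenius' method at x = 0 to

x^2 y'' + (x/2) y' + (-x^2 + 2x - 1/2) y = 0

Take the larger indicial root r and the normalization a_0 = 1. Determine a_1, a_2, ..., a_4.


Write in Frobenius form y'' + (p(x)/x) y' + (q(x)/x^2) y = 0:
  p(x) = 1/2,  q(x) = -x^2 + 2x - 1/2.
Indicial equation: r(r-1) + (1/2) r + (-1/2) = 0 -> roots r_1 = 1, r_2 = -1/2.
Take r = r_1 = 1. Let y(x) = x^r sum_{n>=0} a_n x^n with a_0 = 1.
Substitute y = x^r sum a_n x^n and match x^{r+n}. The recurrence is
  D(n) a_n + 2 a_{n-1} - 1 a_{n-2} = 0,  where D(n) = (r+n)(r+n-1) + (1/2)(r+n) + (-1/2).
  a_n = [-2 a_{n-1} + 1 a_{n-2}] / D(n).
Since the indicial polynomial factors as (r - r_1)(r - r_2), D(n) = (r_1 + n - r_1)(r_1 + n - r_2) = n(n + 3/2).
Evaluating step by step (a_0 = 1):
  n = 1: D(1) = 1(1 + 3/2) = 5/2; numerator = -2(1) = -2; a_1 = (-2)/(5/2) = -4/5
  n = 2: D(2) = 2(2 + 3/2) = 7; numerator = -2(-4/5) + 1(1) = 13/5; a_2 = (13/5)/(7) = 13/35
  n = 3: D(3) = 3(3 + 3/2) = 27/2; numerator = -2(13/35) + 1(-4/5) = -54/35; a_3 = (-54/35)/(27/2) = -4/35
  n = 4: D(4) = 4(4 + 3/2) = 22; numerator = -2(-4/35) + 1(13/35) = 3/5; a_4 = (3/5)/(22) = 3/110

r = 1; a_0 = 1; a_1 = -4/5; a_2 = 13/35; a_3 = -4/35; a_4 = 3/110


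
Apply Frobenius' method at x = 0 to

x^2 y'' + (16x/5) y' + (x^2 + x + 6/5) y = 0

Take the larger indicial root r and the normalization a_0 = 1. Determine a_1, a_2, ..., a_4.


Write in Frobenius form y'' + (p(x)/x) y' + (q(x)/x^2) y = 0:
  p(x) = 16/5,  q(x) = x^2 + x + 6/5.
Indicial equation: r(r-1) + (16/5) r + (6/5) = 0 -> roots r_1 = -1, r_2 = -6/5.
Take r = r_1 = -1. Let y(x) = x^r sum_{n>=0} a_n x^n with a_0 = 1.
Substitute y = x^r sum a_n x^n and match x^{r+n}. The recurrence is
  D(n) a_n + 1 a_{n-1} + 1 a_{n-2} = 0,  where D(n) = (r+n)(r+n-1) + (16/5)(r+n) + (6/5).
  a_n = [-1 a_{n-1} - 1 a_{n-2}] / D(n).
Since the indicial polynomial factors as (r - r_1)(r - r_2), D(n) = (r_1 + n - r_1)(r_1 + n - r_2) = n(n + 1/5).
Evaluating step by step (a_0 = 1):
  n = 1: D(1) = 1(1 + 1/5) = 6/5; numerator = -1(1) = -1; a_1 = (-1)/(6/5) = -5/6
  n = 2: D(2) = 2(2 + 1/5) = 22/5; numerator = -1(-5/6) - 1(1) = -1/6; a_2 = (-1/6)/(22/5) = -5/132
  n = 3: D(3) = 3(3 + 1/5) = 48/5; numerator = -1(-5/132) - 1(-5/6) = 115/132; a_3 = (115/132)/(48/5) = 575/6336
  n = 4: D(4) = 4(4 + 1/5) = 84/5; numerator = -1(575/6336) - 1(-5/132) = -335/6336; a_4 = (-335/6336)/(84/5) = -1675/532224

r = -1; a_0 = 1; a_1 = -5/6; a_2 = -5/132; a_3 = 575/6336; a_4 = -1675/532224


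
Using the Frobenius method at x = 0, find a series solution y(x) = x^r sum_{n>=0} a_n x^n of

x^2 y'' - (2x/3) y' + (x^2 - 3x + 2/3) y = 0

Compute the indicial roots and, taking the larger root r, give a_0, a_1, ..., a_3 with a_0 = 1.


Write in Frobenius form y'' + (p(x)/x) y' + (q(x)/x^2) y = 0:
  p(x) = -2/3,  q(x) = x^2 - 3x + 2/3.
Indicial equation: r(r-1) + (-2/3) r + (2/3) = 0 -> roots r_1 = 1, r_2 = 2/3.
Take r = r_1 = 1. Let y(x) = x^r sum_{n>=0} a_n x^n with a_0 = 1.
Substitute y = x^r sum a_n x^n and match x^{r+n}. The recurrence is
  D(n) a_n - 3 a_{n-1} + 1 a_{n-2} = 0,  where D(n) = (r+n)(r+n-1) + (-2/3)(r+n) + (2/3).
  a_n = [3 a_{n-1} - 1 a_{n-2}] / D(n).
Since the indicial polynomial factors as (r - r_1)(r - r_2), D(n) = (r_1 + n - r_1)(r_1 + n - r_2) = n(n + 1/3).
Evaluating step by step (a_0 = 1):
  n = 1: D(1) = 1(1 + 1/3) = 4/3; numerator = 3(1) = 3; a_1 = (3)/(4/3) = 9/4
  n = 2: D(2) = 2(2 + 1/3) = 14/3; numerator = 3(9/4) - 1(1) = 23/4; a_2 = (23/4)/(14/3) = 69/56
  n = 3: D(3) = 3(3 + 1/3) = 10; numerator = 3(69/56) - 1(9/4) = 81/56; a_3 = (81/56)/(10) = 81/560

r = 1; a_0 = 1; a_1 = 9/4; a_2 = 69/56; a_3 = 81/560


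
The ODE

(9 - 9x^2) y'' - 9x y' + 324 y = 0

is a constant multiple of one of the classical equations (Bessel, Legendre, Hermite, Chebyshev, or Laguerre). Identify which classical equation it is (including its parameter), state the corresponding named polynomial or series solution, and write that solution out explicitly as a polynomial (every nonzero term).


All three coefficients share the factor 9; dividing through by 9 gives  (1 - x^2) y'' - x y' + 36 y = 0.
This matches the Chebyshev equation (1 - x^2) y'' - x y' + n^2 y = 0 (note the -x y' term, not -2x y') with n^2 = 36, so n = 6; the polynomial solution is T_6(x).
With y = sum_k a_k x^k, matching x^k gives (k+2)(k+1) a_{k+2} = (k^2 - n^2) a_k = (k - 6)(k + 6) a_k. The right side vanishes at k = 6, so the series with the parity of 6 terminates at degree 6.
Standard normalization: leading coefficient of T_n is 2^(n-1), so a_6 = 2^5 = 32. Work downward with a_k = (k+1)(k+2) a_{k+2} / ((k - 6)(k + 6)):
  a_4 = (5)(6)(32) / ((4 - 6)(4 + 6)) = 960/(-20) = -48
  a_2 = (3)(4)(-48) / ((2 - 6)(2 + 6)) = -576/(-32) = 18
  a_0 = (1)(2)(18) / ((0 - 6)(0 + 6)) = 36/(-36) = -1
Hence T_6(x) = 32 x^6 - 48 x^4 + 18 x^2 - 1.

T_6(x); series = 32 x^6 - 48 x^4 + 18 x^2 - 1


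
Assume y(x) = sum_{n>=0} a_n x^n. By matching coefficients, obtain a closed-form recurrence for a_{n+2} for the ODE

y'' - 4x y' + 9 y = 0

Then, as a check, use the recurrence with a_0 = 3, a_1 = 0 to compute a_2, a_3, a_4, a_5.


Substitute y = sum_n a_n x^n.
y''(x) has coefficient (n+2)(n+1) a_{n+2} at x^n;
-4 x y'(x) has coefficient -4 n a_n at x^n (shift);
9 y(x) has coefficient 9 a_n at x^n.
Matching x^n: (n+2)(n+1) a_{n+2} + (-4n + 9) a_n = 0.
Thus a_{n+2} = (4n - 9) / ((n+1)(n+2)) * a_n.

Check with a_0 = 3, a_1 = 0 (apply the recurrence for n = 0, 1, 2, 3): a_0 = 3, a_1 = 0, a_2 = -27/2, a_3 = 0, a_4 = 9/8, a_5 = 0.

a_(n+2) = (4n - 9) / ((n+1)(n+2)) * a_n; check: a_0 = 3, a_1 = 0, a_2 = -27/2, a_3 = 0, a_4 = 9/8, a_5 = 0


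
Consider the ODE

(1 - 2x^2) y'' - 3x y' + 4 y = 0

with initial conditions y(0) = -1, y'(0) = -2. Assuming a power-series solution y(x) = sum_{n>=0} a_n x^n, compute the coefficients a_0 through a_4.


Ansatz: y(x) = sum_{n>=0} a_n x^n, so y'(x) = sum_{n>=1} n a_n x^(n-1) and y''(x) = sum_{n>=2} n(n-1) a_n x^(n-2).
Substitute into P(x) y'' + Q(x) y' + R(x) y = 0 with P(x) = 1 - 2x^2, Q(x) = -3x, R(x) = 4, and match powers of x.
Initial conditions: a_0 = -1, a_1 = -2.
Setting the coefficient of each power of x to zero and solving order by order (substituting the coefficients already found):
  x^0: 2 a_2 + 4 a_0 = 0  ->  2 a_2 = -4 a_0 = 4  ->  a_2 = 2
  x^1: 6 a_3 + a_1 = 0  ->  6 a_3 = -a_1 = 2  ->  a_3 = 1/3
  x^2: 12 a_4 - 6 a_2 = 0  ->  12 a_4 = 6 a_2 = 12  ->  a_4 = 1
Truncated series: y(x) = -1 - 2 x + 2 x^2 + (1/3) x^3 + x^4 + O(x^5).

a_0 = -1; a_1 = -2; a_2 = 2; a_3 = 1/3; a_4 = 1


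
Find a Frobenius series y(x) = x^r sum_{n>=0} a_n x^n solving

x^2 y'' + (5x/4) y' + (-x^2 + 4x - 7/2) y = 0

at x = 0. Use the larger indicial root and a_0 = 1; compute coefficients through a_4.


Write in Frobenius form y'' + (p(x)/x) y' + (q(x)/x^2) y = 0:
  p(x) = 5/4,  q(x) = -x^2 + 4x - 7/2.
Indicial equation: r(r-1) + (5/4) r + (-7/2) = 0 -> roots r_1 = 7/4, r_2 = -2.
Take r = r_1 = 7/4. Let y(x) = x^r sum_{n>=0} a_n x^n with a_0 = 1.
Substitute y = x^r sum a_n x^n and match x^{r+n}. The recurrence is
  D(n) a_n + 4 a_{n-1} - 1 a_{n-2} = 0,  where D(n) = (r+n)(r+n-1) + (5/4)(r+n) + (-7/2).
  a_n = [-4 a_{n-1} + 1 a_{n-2}] / D(n).
Since the indicial polynomial factors as (r - r_1)(r - r_2), D(n) = (r_1 + n - r_1)(r_1 + n - r_2) = n(n + 15/4).
Evaluating step by step (a_0 = 1):
  n = 1: D(1) = 1(1 + 15/4) = 19/4; numerator = -4(1) = -4; a_1 = (-4)/(19/4) = -16/19
  n = 2: D(2) = 2(2 + 15/4) = 23/2; numerator = -4(-16/19) + 1(1) = 83/19; a_2 = (83/19)/(23/2) = 166/437
  n = 3: D(3) = 3(3 + 15/4) = 81/4; numerator = -4(166/437) + 1(-16/19) = -1032/437; a_3 = (-1032/437)/(81/4) = -1376/11799
  n = 4: D(4) = 4(4 + 15/4) = 31; numerator = -4(-1376/11799) + 1(166/437) = 9986/11799; a_4 = (9986/11799)/(31) = 9986/365769

r = 7/4; a_0 = 1; a_1 = -16/19; a_2 = 166/437; a_3 = -1376/11799; a_4 = 9986/365769


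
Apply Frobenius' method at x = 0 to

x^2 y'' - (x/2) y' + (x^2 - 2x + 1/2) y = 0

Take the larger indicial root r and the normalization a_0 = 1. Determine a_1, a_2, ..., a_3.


Write in Frobenius form y'' + (p(x)/x) y' + (q(x)/x^2) y = 0:
  p(x) = -1/2,  q(x) = x^2 - 2x + 1/2.
Indicial equation: r(r-1) + (-1/2) r + (1/2) = 0 -> roots r_1 = 1, r_2 = 1/2.
Take r = r_1 = 1. Let y(x) = x^r sum_{n>=0} a_n x^n with a_0 = 1.
Substitute y = x^r sum a_n x^n and match x^{r+n}. The recurrence is
  D(n) a_n - 2 a_{n-1} + 1 a_{n-2} = 0,  where D(n) = (r+n)(r+n-1) + (-1/2)(r+n) + (1/2).
  a_n = [2 a_{n-1} - 1 a_{n-2}] / D(n).
Since the indicial polynomial factors as (r - r_1)(r - r_2), D(n) = (r_1 + n - r_1)(r_1 + n - r_2) = n(n + 1/2).
Evaluating step by step (a_0 = 1):
  n = 1: D(1) = 1(1 + 1/2) = 3/2; numerator = 2(1) = 2; a_1 = (2)/(3/2) = 4/3
  n = 2: D(2) = 2(2 + 1/2) = 5; numerator = 2(4/3) - 1(1) = 5/3; a_2 = (5/3)/(5) = 1/3
  n = 3: D(3) = 3(3 + 1/2) = 21/2; numerator = 2(1/3) - 1(4/3) = -2/3; a_3 = (-2/3)/(21/2) = -4/63

r = 1; a_0 = 1; a_1 = 4/3; a_2 = 1/3; a_3 = -4/63


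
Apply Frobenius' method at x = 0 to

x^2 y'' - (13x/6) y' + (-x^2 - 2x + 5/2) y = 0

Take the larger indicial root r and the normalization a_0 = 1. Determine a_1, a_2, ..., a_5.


Write in Frobenius form y'' + (p(x)/x) y' + (q(x)/x^2) y = 0:
  p(x) = -13/6,  q(x) = -x^2 - 2x + 5/2.
Indicial equation: r(r-1) + (-13/6) r + (5/2) = 0 -> roots r_1 = 5/3, r_2 = 3/2.
Take r = r_1 = 5/3. Let y(x) = x^r sum_{n>=0} a_n x^n with a_0 = 1.
Substitute y = x^r sum a_n x^n and match x^{r+n}. The recurrence is
  D(n) a_n - 2 a_{n-1} - 1 a_{n-2} = 0,  where D(n) = (r+n)(r+n-1) + (-13/6)(r+n) + (5/2).
  a_n = [2 a_{n-1} + 1 a_{n-2}] / D(n).
Since the indicial polynomial factors as (r - r_1)(r - r_2), D(n) = (r_1 + n - r_1)(r_1 + n - r_2) = n(n + 1/6).
Evaluating step by step (a_0 = 1):
  n = 1: D(1) = 1(1 + 1/6) = 7/6; numerator = 2(1) = 2; a_1 = (2)/(7/6) = 12/7
  n = 2: D(2) = 2(2 + 1/6) = 13/3; numerator = 2(12/7) + 1(1) = 31/7; a_2 = (31/7)/(13/3) = 93/91
  n = 3: D(3) = 3(3 + 1/6) = 19/2; numerator = 2(93/91) + 1(12/7) = 342/91; a_3 = (342/91)/(19/2) = 36/91
  n = 4: D(4) = 4(4 + 1/6) = 50/3; numerator = 2(36/91) + 1(93/91) = 165/91; a_4 = (165/91)/(50/3) = 99/910
  n = 5: D(5) = 5(5 + 1/6) = 155/6; numerator = 2(99/910) + 1(36/91) = 279/455; a_5 = (279/455)/(155/6) = 54/2275

r = 5/3; a_0 = 1; a_1 = 12/7; a_2 = 93/91; a_3 = 36/91; a_4 = 99/910; a_5 = 54/2275


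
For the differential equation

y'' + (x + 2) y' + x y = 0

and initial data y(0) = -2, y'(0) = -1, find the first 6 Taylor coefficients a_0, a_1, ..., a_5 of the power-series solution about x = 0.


Ansatz: y(x) = sum_{n>=0} a_n x^n, so y'(x) = sum_{n>=1} n a_n x^(n-1) and y''(x) = sum_{n>=2} n(n-1) a_n x^(n-2).
Substitute into P(x) y'' + Q(x) y' + R(x) y = 0 with P(x) = 1, Q(x) = x + 2, R(x) = x, and match powers of x.
Initial conditions: a_0 = -2, a_1 = -1.
Setting the coefficient of each power of x to zero and solving order by order (substituting the coefficients already found):
  x^0: 2 a_2 + 2 a_1 = 0  ->  2 a_2 = -2 a_1 = 2  ->  a_2 = 1
  x^1: 6 a_3 + 4 a_2 + a_1 + a_0 = 0  ->  6 a_3 = -4 a_2 - a_1 - a_0 = -1  ->  a_3 = -1/6
  x^2: 12 a_4 + 6 a_3 + 2 a_2 + a_1 = 0  ->  12 a_4 = -6 a_3 - 2 a_2 - a_1 = 0  ->  a_4 = 0
  x^3: 20 a_5 + 8 a_4 + 3 a_3 + a_2 = 0  ->  20 a_5 = -8 a_4 - 3 a_3 - a_2 = -1/2  ->  a_5 = -1/40
Truncated series: y(x) = -2 - x + x^2 - (1/6) x^3 - (1/40) x^5 + O(x^6).

a_0 = -2; a_1 = -1; a_2 = 1; a_3 = -1/6; a_4 = 0; a_5 = -1/40
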